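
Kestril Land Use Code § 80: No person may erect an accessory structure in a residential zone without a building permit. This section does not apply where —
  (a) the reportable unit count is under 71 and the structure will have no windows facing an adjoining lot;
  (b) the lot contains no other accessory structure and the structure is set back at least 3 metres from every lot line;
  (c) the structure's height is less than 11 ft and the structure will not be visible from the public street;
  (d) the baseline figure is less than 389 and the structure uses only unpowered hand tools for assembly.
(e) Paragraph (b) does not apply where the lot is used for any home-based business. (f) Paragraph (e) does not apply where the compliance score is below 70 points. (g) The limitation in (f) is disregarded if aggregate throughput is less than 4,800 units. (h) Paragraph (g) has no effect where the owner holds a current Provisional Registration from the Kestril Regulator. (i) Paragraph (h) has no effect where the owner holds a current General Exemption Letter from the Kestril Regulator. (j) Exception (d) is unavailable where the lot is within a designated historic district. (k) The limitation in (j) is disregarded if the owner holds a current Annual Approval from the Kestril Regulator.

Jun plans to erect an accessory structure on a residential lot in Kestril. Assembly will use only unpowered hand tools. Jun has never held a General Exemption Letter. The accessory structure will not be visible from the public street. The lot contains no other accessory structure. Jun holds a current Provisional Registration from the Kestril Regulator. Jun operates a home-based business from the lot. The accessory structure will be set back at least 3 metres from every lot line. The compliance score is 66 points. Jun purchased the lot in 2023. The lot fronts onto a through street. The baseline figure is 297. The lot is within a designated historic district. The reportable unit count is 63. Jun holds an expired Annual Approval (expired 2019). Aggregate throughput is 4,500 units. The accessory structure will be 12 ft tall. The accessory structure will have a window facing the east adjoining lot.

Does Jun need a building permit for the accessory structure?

Exception (a) does not apply: a window faces an adjoining lot.
Exception (b): the lot has no other accessory structure; the setback is at least 3 m on every side — every condition holds. Under paragraphs (e)–(i): (e) is triggered (a home-based business operates on the lot), but is displaced by (f): (f) applies — the compliance score is 66 points, below the 70 points limit. (g) would limit (f) — aggregate throughput is 4,500 units, less than the 4,800 units limit — but (h) sets (g) aside: (h) operates against (g): a current Provisional Registration is held. (i), which would lift (h), is inapplicable — there is no General Exemption Letter in force. (b) remains available.
Exception (c) fails — the structure's height is 12 ft, not less than 11 ft.
Exception (d)'s conditions are all satisfied: the baseline figure is 297, less than the 389 limit; assembly uses only hand tools. But: (j) operates against (d): the lot is in a historic district. (k), which would lift (j), does not operate here — no current Annual Approval is held. (d) is therefore removed.

No — exception (b) applies; Jun does not need a building permit.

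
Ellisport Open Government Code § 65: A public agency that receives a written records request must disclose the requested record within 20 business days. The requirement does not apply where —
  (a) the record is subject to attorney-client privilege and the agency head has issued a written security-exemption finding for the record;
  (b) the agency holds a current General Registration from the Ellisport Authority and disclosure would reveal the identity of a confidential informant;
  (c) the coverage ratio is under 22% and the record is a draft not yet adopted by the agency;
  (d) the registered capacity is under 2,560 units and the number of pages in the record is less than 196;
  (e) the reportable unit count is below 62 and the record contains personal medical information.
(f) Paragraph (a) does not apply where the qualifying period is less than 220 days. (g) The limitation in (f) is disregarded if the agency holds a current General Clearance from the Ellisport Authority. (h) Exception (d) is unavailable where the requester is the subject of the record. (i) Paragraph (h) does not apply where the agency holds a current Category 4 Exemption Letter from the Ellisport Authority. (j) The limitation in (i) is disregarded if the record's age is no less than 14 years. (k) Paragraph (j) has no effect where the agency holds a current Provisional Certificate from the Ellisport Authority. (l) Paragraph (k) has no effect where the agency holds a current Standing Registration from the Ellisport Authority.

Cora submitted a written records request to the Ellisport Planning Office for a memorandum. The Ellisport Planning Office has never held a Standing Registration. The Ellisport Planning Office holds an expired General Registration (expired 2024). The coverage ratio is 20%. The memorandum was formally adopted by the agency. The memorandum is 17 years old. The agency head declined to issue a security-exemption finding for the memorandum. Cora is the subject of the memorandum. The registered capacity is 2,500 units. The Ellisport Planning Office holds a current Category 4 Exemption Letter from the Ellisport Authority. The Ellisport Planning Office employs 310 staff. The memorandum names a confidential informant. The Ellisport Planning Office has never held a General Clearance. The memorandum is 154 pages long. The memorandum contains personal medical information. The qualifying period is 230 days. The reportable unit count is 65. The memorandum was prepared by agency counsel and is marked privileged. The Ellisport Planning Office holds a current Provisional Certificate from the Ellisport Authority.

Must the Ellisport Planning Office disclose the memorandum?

No — exception (d) applies; the Ellisport Planning Office is not required to disclose the memorandum.

Exception (a) requires that the agency head has issued a written security-exemption finding for the record; but the agency head declined to issue a security-exemption finding, so (a) is unavailable.
Exception (b) does not apply: there is no General Registration in force.
Exception (c) does not apply: the memorandum has been formally adopted.
Exception (d): the registered capacity is 2,500 units, under the 2,560 units limit; the number of pages in the record is 154, less than the 196 limit — every condition holds. As to paragraphs (h)–(l): (h) operates (Cora is the subject of the memorandum), but is itself disapplied by (i): (i) operates against (h): a current Category 4 Exemption Letter is held. (j) would limit (i) — the record's age is 17 years, meeting the 14 years threshold — but (k) sets (j) aside: (k) operates against (j): a current Provisional Certificate is held. (l) is inapplicable (there is no Standing Registration in force), so (k) stands. (d) remains available.
Exception (e) fails — the reportable unit count is 65, not below 62.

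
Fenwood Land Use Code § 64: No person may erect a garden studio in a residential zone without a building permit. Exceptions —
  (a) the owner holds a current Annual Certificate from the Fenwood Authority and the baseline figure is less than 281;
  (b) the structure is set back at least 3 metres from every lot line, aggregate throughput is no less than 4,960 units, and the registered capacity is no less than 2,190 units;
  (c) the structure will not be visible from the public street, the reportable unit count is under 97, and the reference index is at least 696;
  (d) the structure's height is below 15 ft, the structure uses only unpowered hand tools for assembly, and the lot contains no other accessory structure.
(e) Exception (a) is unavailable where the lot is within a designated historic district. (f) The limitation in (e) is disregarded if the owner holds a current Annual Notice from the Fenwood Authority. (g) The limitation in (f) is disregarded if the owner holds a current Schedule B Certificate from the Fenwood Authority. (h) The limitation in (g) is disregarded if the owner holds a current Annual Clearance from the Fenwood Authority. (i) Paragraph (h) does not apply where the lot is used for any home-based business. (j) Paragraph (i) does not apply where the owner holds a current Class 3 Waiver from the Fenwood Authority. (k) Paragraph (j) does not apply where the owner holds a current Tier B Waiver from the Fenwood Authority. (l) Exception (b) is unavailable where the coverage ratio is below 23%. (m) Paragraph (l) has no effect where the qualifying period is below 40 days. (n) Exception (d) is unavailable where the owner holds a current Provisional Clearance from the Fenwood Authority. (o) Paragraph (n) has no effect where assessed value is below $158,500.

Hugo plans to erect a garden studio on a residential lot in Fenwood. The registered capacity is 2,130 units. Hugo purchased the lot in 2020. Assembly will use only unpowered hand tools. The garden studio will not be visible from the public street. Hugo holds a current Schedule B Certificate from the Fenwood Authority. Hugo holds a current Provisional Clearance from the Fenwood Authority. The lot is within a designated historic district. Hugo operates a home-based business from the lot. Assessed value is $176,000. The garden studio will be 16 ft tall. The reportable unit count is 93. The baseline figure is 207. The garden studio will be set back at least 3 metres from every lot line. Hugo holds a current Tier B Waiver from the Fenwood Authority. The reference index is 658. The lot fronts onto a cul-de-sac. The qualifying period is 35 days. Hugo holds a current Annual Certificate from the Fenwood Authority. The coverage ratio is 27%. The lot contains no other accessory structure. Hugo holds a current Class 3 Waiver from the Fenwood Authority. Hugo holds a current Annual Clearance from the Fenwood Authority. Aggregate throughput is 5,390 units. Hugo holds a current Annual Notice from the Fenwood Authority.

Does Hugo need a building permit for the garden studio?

Exception (a)'s conditions are all satisfied: a current Annual Certificate is held; the baseline figure is 207, less than the 281 limit. But: (e) applies — the lot is in a historic district. (f) would limit (e) — a current Annual Notice is held — but (g) sets (f) aside: (g) operates — a current Schedule B Certificate is held. (h) would limit (g) — a current Annual Clearance is held — but (i) sets (h) aside: (i) is engaged — a home-based business operates on the lot. (j) is triggered (a current Class 3 Waiver is held), but yields to (k): (k) is triggered — a current Tier B Waiver is held. Exception (a) does not apply.
Exception (b) fails — the registered capacity is 2,130 units, short of 2,190 units.
Exception (c) does not apply: the reference index is 658, short of 696.
Exception (d) requires that the structure's height is below 15 ft; but the structure's height is 16 ft, not below 15 ft, so (d) is unavailable.
No exception is made out. Hugo falls within the general rule.

Yes — Hugo must obtain a building permit.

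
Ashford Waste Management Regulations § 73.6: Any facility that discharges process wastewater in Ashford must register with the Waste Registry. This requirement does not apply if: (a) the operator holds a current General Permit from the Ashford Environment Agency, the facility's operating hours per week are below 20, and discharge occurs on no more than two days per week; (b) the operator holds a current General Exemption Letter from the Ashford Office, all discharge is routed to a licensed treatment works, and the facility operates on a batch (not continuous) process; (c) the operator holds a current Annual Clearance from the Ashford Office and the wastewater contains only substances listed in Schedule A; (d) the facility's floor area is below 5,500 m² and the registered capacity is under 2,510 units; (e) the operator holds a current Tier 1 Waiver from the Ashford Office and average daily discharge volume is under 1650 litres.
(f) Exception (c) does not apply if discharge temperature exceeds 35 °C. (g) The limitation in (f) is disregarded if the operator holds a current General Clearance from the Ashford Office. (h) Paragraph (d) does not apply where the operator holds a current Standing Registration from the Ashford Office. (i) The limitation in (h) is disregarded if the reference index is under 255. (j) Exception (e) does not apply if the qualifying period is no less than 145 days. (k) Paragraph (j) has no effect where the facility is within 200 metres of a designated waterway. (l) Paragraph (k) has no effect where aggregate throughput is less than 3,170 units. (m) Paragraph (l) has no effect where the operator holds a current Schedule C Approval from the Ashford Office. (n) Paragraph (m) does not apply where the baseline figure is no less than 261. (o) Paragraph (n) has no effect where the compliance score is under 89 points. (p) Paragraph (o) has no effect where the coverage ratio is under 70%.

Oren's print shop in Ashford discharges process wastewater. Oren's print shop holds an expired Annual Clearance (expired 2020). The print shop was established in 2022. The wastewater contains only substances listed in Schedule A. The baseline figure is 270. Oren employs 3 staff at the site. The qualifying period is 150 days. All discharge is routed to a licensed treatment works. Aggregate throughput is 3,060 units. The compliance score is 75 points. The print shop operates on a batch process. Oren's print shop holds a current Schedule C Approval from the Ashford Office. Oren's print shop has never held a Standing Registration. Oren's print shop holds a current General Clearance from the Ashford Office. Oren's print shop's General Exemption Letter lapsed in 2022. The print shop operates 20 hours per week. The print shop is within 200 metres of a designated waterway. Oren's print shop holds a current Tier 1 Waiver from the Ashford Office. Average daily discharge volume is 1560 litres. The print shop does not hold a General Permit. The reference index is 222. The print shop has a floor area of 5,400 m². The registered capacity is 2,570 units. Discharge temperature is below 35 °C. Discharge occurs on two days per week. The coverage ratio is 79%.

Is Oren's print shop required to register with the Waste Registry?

No — exception (e) applies; Oren's print shop is not required to register with the Waste Registry.

Exception (a) does not apply: no General Permit is held.
Exception (b) fails — no current General Exemption Letter is held.
Exception (c) does not apply: there is no Annual Clearance in force.
Exception (d) requires that the registered capacity is under 2,510 units; but the registered capacity is 2,570 units, not under 2,510 units, so (d) is unavailable.
Exception (e) is satisfied on its face — a current Tier 1 Waiver is held; average daily discharge volume is 1560 litres, under the 1650 litres limit. Applying paragraphs (j)–(p): (j) operates (the qualifying period is 150 days, meeting the 145 days threshold), but is displaced by (k): (k) operates against (j): the print shop is within 200 m of a designated waterway. (l) applies (aggregate throughput is 3,060 units, less than the 3,170 units limit), but is itself disapplied by (m): (m) is engaged — a current Schedule C Approval is held. (n) is triggered (the baseline figure is 270, meeting the 261 threshold), but yields to (o): (o) operates against (n): the compliance score is 75 points, under the 89 points limit. (p) is not engaged (the coverage ratio is 79%, not under 70%), so (o) stands. So (e) applies.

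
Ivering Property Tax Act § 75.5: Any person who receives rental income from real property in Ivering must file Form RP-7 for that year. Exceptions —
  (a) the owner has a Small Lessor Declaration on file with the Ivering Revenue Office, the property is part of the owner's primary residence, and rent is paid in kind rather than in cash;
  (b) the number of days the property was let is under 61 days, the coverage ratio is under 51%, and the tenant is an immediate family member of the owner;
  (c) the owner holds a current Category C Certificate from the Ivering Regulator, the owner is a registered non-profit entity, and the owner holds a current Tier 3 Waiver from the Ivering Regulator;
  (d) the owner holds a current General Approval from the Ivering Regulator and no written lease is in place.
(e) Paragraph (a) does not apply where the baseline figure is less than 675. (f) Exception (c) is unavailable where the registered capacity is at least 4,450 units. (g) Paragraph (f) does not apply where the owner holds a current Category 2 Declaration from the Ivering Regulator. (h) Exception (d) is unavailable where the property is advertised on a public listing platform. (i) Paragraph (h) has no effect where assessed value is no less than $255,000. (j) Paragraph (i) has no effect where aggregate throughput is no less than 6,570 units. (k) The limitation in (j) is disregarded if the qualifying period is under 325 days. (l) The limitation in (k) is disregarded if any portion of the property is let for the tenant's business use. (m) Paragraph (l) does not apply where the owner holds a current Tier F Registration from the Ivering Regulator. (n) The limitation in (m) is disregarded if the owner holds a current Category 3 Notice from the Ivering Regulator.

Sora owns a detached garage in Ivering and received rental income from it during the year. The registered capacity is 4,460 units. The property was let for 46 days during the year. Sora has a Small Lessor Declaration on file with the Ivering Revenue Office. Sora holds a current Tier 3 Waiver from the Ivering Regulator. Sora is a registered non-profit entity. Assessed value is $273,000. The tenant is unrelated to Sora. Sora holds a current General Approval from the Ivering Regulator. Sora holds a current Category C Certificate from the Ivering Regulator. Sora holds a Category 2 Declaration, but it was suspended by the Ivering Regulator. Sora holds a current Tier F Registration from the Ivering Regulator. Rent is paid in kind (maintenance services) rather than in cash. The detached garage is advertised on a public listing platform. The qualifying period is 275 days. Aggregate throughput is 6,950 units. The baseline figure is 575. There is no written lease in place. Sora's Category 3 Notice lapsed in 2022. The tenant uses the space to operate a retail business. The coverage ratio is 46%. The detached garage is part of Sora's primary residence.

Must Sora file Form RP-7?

Exception (a)'s conditions are all satisfied: a Small Lessor Declaration is on file; the detached garage is part of the primary residence; rent is paid in kind. Turning to paragraph (e): (e) applies — the baseline figure is 575, less than the 675 limit. (a) is therefore removed.
Exception (b) fails — the tenant is unrelated to the owner.
Exception (c)'s conditions are all satisfied: a current Category C Certificate is held; Sora is a registered non-profit; a current Tier 3 Waiver is held. Turning to paragraphs (f)–(g): (f) operates against (c): the registered capacity is 4,460 units, meeting the 4,450 units threshold. (g), which would lift (f), is inapplicable — the Category 2 Declaration is not current. (c) is therefore removed.
Exception (d)'s conditions are all satisfied: a current General Approval is held; there is no written lease. Under paragraphs (h)–(n): (h) is triggered (the property is publicly advertised), but is displaced by (i): (i) applies — assessed value is $273,000, meeting the $255,000 threshold. (j) would limit (i) — aggregate throughput is 6,950 units, meeting the 6,570 units threshold — but (k) sets (j) aside: (k) operates against (j): the qualifying period is 275 days, under the 325 days limit. (l) applies (the space is let for business use), but is displaced by (m): (m) is triggered — a current Tier F Registration is held. (n), which would lift (m), is inapplicable — no current Category 3 Notice is held. So (d) applies.

No — exception (d) applies; Sora is not required to file Form RP-7.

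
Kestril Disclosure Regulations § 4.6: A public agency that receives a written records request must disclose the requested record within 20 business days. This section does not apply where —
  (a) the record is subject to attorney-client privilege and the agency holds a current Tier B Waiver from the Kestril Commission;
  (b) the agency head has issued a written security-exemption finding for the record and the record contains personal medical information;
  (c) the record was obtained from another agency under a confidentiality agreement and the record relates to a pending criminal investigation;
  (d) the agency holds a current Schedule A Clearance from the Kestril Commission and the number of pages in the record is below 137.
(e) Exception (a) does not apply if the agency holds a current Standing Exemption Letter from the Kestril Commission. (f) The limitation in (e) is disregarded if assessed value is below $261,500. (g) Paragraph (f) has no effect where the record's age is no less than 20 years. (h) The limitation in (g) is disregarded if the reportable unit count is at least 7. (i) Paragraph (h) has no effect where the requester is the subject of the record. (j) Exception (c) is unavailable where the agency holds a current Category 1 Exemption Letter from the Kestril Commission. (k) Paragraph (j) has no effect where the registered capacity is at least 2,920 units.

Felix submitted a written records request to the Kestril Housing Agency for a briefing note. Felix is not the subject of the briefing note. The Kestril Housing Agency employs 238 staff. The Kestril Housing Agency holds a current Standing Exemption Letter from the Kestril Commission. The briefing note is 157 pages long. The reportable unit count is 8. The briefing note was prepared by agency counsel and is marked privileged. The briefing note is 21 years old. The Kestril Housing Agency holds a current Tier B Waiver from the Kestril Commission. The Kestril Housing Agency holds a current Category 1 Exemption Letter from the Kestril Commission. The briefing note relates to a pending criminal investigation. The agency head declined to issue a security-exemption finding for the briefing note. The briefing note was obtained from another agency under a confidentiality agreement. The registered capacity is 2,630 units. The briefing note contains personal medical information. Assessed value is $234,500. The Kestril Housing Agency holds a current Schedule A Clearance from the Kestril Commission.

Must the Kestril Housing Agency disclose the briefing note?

No — exception (a) applies; the Kestril Housing Agency is not required to disclose the briefing note.

Exception (a) is satisfied on its face — the briefing note is privileged; a current Tier B Waiver is held. As to paragraphs (e)–(i): (e) would limit (a) — a current Standing Exemption Letter is held — but (f) sets (e) aside: (f) applies — assessed value is $234,500, below the $261,500 limit. (g) applies (the record's age is 21 years, meeting the 20 years threshold), but yields to (h): (h) applies — the reportable unit count is 8, meeting the 7 threshold. (i) is not triggered (Felix is not the subject of the briefing note), so (h) stands. Exception (a) stands.
Exception (b) requires that the agency head has issued a written security-exemption finding for the record; but the agency head declined to issue a security-exemption finding, so (b) is unavailable.
All of (c)'s requirements are met (the briefing note was obtained under a confidentiality agreement; the briefing note relates to a pending investigation). But applying paragraphs (j)–(k): (j) operates — a current Category 1 Exemption Letter is held. (k) is not engaged (the registered capacity is 2,630 units, short of 2,920 units), so (j) stands. So (c) is unavailable.
Exception (d) fails — the number of pages in the record is 157, not below 137.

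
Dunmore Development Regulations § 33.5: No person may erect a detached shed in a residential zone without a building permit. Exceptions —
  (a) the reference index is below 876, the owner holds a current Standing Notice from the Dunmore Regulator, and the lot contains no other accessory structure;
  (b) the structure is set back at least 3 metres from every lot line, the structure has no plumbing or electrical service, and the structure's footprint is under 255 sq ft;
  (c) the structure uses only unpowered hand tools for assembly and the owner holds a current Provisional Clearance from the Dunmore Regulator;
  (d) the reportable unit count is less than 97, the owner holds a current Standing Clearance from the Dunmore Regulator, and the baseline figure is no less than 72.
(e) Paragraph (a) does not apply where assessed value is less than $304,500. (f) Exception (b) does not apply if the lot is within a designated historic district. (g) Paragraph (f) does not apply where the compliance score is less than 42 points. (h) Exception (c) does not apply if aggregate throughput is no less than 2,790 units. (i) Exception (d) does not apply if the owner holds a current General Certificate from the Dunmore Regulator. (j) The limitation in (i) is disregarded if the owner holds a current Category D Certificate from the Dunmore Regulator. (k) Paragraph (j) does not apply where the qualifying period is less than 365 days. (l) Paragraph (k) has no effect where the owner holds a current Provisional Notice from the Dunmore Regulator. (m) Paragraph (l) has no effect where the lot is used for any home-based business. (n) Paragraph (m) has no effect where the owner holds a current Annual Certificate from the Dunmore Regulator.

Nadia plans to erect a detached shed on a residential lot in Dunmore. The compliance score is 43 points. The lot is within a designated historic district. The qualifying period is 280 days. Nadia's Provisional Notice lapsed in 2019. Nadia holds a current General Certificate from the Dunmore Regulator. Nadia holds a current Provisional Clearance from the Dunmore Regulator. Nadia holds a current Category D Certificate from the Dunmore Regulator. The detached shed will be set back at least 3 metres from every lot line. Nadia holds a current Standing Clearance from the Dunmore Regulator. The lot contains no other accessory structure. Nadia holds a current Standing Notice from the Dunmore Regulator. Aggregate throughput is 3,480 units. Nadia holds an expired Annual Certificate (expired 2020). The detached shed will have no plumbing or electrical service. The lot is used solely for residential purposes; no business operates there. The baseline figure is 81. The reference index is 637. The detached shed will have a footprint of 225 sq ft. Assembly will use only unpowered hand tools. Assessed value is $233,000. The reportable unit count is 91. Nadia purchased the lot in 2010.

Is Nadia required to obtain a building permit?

Yes — Nadia must obtain a building permit.

Exception (a)'s conditions are all satisfied: the reference index is 637, below the 876 limit; a current Standing Notice is held; the lot has no other accessory structure. Turning to paragraph (e): (e) operates against (a): assessed value is $233,000, less than the $304,500 limit. So (a) is unavailable.
Exception (b) is satisfied on its face — the setback is at least 3 m on every side; there is no plumbing or electrical service; the structure's footprint is 225 sq ft, under the 255 sq ft limit. But: (f) operates — the lot is in a historic district. (g) is inapplicable (the compliance score is 43 points, not less than 42 points), so (f) stands. So (b) is unavailable.
Exception (c)'s conditions are all satisfied: assembly uses only hand tools; a current Provisional Clearance is held. But applying paragraph (h): (h) operates against (c): aggregate throughput is 3,480 units, meeting the 2,790 units threshold. (c) is therefore removed.
Exception (d) is satisfied on its face — the reportable unit count is 91, less than the 97 limit; a current Standing Clearance is held; the baseline figure is 81, meeting the 72 threshold. However, paragraphs (i)–(n) must be considered: (i) operates against (d): a current General Certificate is held. (j) applies (a current Category D Certificate is held), but is itself disapplied by (k): (k) operates against (j): the qualifying period is 280 days, less than the 365 days limit. (l) does not operate here (there is no Provisional Notice in force), so (k) stands. So (d) is unavailable.
No exception applies. The general rule governs.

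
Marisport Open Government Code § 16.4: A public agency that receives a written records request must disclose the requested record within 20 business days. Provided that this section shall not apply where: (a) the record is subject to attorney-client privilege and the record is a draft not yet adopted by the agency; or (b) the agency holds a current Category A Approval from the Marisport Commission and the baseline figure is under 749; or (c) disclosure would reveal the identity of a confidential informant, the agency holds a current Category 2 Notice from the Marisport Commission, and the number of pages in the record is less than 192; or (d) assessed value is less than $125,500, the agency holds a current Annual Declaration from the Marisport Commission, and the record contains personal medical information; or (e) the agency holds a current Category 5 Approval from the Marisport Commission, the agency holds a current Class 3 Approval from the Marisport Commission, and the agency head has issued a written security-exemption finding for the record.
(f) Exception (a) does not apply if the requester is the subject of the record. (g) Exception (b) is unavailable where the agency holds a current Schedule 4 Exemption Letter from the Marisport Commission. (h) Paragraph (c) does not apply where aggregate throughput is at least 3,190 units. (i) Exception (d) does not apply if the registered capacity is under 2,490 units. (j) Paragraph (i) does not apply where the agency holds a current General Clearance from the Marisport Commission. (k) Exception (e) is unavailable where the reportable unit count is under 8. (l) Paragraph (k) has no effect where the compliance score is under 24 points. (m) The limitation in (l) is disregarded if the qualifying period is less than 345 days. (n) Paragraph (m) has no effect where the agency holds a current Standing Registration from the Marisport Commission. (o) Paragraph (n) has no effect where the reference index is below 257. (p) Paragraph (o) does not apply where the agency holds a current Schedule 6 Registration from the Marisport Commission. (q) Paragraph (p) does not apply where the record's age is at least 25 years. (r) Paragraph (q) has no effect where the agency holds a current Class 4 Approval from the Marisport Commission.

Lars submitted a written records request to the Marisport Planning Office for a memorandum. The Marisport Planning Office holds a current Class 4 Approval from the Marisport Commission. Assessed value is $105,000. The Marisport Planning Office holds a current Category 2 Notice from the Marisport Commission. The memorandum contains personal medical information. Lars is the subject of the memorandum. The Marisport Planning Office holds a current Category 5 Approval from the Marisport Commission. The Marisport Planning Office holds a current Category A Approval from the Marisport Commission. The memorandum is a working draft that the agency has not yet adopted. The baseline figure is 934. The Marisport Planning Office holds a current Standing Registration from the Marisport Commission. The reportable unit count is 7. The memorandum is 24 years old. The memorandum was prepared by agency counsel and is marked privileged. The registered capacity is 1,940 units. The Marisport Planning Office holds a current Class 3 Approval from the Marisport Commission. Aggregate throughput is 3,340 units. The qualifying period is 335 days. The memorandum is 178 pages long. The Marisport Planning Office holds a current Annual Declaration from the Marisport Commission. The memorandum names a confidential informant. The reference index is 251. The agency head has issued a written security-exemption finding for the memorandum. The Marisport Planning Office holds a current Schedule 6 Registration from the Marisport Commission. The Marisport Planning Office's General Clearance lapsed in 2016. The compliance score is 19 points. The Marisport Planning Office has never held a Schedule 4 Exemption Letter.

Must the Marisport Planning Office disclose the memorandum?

No — exception (e) applies; the Marisport Planning Office is not required to disclose the memorandum.

Exception (a) is satisfied on its face — the memorandum is privileged; the memorandum is an unadopted draft. But applying paragraph (f): (f) operates against (a): Lars is the subject of the memorandum. Exception (a) does not apply.
Exception (b) requires that the baseline figure is under 749; but the baseline figure is 934, not under 749, so (b) is unavailable.
All of (c)'s requirements are met (the memorandum names a confidential informant; a current Category 2 Notice is held; the number of pages in the record is 178, less than the 192 limit). Turning to paragraph (h): (h) is triggered — aggregate throughput is 3,340 units, meeting the 3,190 units threshold. Exception (c) does not apply.
Exception (d): assessed value is $105,000, less than the $125,500 limit; a current Annual Declaration is held; the memorandum contains personal medical information — every condition holds. But: (i) operates against (d): the registered capacity is 1,940 units, under the 2,490 units limit. (j) is not engaged (the General Clearance is not current), so (i) stands. So (d) is unavailable.
All of (e)'s requirements are met (a current Category 5 Approval is held; a current Class 3 Approval is held; a written security-exemption finding has been issued). As to paragraphs (k)–(r): (k) applies (the reportable unit count is 7, under the 8 limit), but is displaced by (l): (l) operates against (k): the compliance score is 19 points, under the 24 points limit. (m) would limit (l) — the qualifying period is 335 days, less than the 345 days limit — but (n) sets (m) aside: (n) is engaged — a current Standing Registration is held. (o) would limit (n) — the reference index is 251, below the 257 limit — but (p) sets (o) aside: (p) operates against (o): a current Schedule 6 Registration is held. (q) is not triggered (the record's age is 24 years, short of 25 years), so (p) stands. Exception (e) stands.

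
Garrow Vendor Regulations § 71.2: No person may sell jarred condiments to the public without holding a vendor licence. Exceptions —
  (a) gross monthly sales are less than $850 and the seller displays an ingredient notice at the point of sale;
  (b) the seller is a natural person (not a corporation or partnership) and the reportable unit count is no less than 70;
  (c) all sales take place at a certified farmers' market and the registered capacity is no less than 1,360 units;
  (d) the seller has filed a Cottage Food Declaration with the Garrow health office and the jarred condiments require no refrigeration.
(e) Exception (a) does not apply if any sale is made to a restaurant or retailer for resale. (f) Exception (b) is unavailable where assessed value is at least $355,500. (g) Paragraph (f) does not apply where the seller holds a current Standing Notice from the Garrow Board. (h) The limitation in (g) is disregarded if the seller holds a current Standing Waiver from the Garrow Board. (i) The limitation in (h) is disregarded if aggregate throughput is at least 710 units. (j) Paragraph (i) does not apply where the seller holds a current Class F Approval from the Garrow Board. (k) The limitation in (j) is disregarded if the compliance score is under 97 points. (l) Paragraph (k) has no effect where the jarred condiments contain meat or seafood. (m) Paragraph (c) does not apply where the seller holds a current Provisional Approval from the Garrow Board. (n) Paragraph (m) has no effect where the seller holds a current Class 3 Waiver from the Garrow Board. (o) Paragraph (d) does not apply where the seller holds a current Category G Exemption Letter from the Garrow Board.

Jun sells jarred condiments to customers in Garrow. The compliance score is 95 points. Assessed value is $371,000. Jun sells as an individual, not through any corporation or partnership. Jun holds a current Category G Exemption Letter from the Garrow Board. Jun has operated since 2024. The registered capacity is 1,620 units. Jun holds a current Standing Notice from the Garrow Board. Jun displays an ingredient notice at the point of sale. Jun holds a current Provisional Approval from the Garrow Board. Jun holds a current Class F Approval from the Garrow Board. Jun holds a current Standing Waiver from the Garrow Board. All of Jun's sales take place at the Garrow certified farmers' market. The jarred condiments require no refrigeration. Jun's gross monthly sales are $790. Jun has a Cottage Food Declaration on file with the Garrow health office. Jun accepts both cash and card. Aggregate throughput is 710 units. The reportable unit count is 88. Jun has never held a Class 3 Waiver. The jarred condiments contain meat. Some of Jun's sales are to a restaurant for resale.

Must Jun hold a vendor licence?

Yes — Jun must hold a vendor licence.

All of (a)'s requirements are met (gross monthly sales are $790, less than the $850 limit; an ingredient notice is displayed). However, paragraph (e) must be considered: (e) applies — some sales are to a restaurant for resale. So (a) is unavailable.
Exception (b): the seller is a natural person; the reportable unit count is 88, meeting the 70 threshold — every condition holds. But: (f) is engaged — assessed value is $371,000, meeting the $355,500 threshold. (g) would limit (f) — a current Standing Notice is held — but (h) sets (g) aside: (h) applies — a current Standing Waiver is held. (i) would limit (h) — aggregate throughput is 710 units, meeting the 710 units threshold — but (j) sets (i) aside: (j) operates against (i): a current Class F Approval is held. (k) would limit (j) — the compliance score is 95 points, under the 97 points limit — but (l) sets (k) aside: (l) operates against (k): the jarred condiments contain meat. Exception (b) does not apply.
Exception (c)'s conditions are all satisfied: all sales are at a certified farmers' market; the registered capacity is 1,620 units, meeting the 1,360 units threshold. But: (m) applies — a current Provisional Approval is held. (n), which would lift (m), is not triggered — there is no Class 3 Waiver in force. Exception (c) does not apply.
All of (d)'s requirements are met (a Cottage Food Declaration is on file; the jarred condiments are shelf-stable). But applying paragraph (o): (o) is triggered — a current Category G Exemption Letter is held. Exception (d) does not apply.
No exception displaces § 71.2.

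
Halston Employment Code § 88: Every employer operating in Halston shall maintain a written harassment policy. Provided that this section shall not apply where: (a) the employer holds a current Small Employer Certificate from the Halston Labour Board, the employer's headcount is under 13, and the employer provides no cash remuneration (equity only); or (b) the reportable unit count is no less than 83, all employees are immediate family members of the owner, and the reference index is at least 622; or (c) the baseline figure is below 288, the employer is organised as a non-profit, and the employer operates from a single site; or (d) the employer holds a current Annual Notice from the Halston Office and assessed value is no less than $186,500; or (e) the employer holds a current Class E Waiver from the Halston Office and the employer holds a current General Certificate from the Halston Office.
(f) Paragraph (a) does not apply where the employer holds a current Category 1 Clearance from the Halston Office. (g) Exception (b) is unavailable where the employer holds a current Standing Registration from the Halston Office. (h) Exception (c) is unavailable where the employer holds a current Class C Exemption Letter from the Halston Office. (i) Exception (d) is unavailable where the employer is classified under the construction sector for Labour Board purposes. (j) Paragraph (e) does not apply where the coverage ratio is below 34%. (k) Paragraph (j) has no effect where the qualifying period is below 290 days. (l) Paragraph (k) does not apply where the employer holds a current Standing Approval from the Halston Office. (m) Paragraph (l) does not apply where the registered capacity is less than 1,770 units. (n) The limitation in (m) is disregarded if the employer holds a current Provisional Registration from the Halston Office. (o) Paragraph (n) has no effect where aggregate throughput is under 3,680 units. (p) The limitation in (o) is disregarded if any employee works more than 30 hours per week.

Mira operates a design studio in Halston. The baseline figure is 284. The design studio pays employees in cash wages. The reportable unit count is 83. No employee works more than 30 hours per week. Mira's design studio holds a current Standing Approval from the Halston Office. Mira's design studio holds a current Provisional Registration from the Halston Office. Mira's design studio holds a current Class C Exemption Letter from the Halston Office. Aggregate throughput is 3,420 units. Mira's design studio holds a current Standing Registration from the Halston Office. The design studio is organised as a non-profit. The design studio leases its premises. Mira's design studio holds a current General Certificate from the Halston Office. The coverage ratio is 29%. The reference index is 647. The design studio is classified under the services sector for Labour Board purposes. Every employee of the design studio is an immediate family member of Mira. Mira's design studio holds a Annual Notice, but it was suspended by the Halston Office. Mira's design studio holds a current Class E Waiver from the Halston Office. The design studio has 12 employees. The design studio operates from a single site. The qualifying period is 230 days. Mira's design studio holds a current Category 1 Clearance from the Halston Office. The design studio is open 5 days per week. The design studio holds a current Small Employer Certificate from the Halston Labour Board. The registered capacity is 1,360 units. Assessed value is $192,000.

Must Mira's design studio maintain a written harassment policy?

Exception (a) does not apply: employees are paid cash wages.
All of (b)'s requirements are met (the reportable unit count is 83, meeting the 83 threshold; every employee is an immediate family member; the reference index is 647, meeting the 622 threshold). But: (g) operates — a current Standing Registration is held. (b) is therefore removed.
Exception (c) is satisfied on its face — the baseline figure is 284, below the 288 limit; the employer is a non-profit; the employer operates from a single site. However, paragraph (h) must be considered: (h) is triggered — a current Class C Exemption Letter is held. So (c) is unavailable.
Exception (d) requires that the employer holds a current Annual Notice from the Halston Office; but there is no Annual Notice in force, so (d) is unavailable.
Exception (e) is satisfied on its face — a current Class E Waiver is held; a current General Certificate is held. Considering the limiting provisions: (j) applies (the coverage ratio is 29%, below the 34% limit), but is overridden by (k): (k) is engaged — the qualifying period is 230 days, below the 290 days limit. (l) would limit (k) — a current Standing Approval is held — but (m) sets (l) aside: (m) is engaged — the registered capacity is 1,360 units, less than the 1,770 units limit. (n) would limit (m) — a current Provisional Registration is held — but (o) sets (n) aside: (o) operates — aggregate throughput is 3,420 units, under the 3,680 units limit. (p), which would lift (o), does not operate here — no employee exceeds 30 hours/week. Exception (e) stands.

No — exception (e) applies; Mira's design studio is not required to maintain a written harassment policy.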